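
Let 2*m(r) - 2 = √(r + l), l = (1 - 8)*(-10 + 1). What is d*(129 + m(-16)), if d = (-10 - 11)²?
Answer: 57330 + 441*√47/2 ≈ 58842.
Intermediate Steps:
d = 441 (d = (-21)² = 441)
l = 63 (l = -7*(-9) = 63)
m(r) = 1 + √(63 + r)/2 (m(r) = 1 + √(r + 63)/2 = 1 + √(63 + r)/2)
d*(129 + m(-16)) = 441*(129 + (1 + √(63 - 16)/2)) = 441*(129 + (1 + √47/2)) = 441*(130 + √47/2) = 57330 + 441*√47/2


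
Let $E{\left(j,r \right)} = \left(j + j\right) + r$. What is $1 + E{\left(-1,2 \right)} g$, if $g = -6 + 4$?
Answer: $1$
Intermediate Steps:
$g = -2$
$E{\left(j,r \right)} = r + 2 j$ ($E{\left(j,r \right)} = 2 j + r = r + 2 j$)
$1 + E{\left(-1,2 \right)} g = 1 + \left(2 + 2 \left(-1\right)\right) \left(-2\right) = 1 + \left(2 - 2\right) \left(-2\right) = 1 + 0 \left(-2\right) = 1 + 0 = 1$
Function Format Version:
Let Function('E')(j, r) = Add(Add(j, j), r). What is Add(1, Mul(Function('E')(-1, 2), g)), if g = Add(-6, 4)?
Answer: 1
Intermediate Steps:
g = -2
Function('E')(j, r) = Add(r, Mul(2, j)) (Function('E')(j, r) = Add(Mul(2, j), r) = Add(r, Mul(2, j)))
Add(1, Mul(Function('E')(-1, 2), g)) = Add(1, Mul(Add(2, Mul(2, -1)), -2)) = Add(1, Mul(Add(2, -2), -2)) = Add(1, Mul(0, -2)) = Add(1, 0) = 1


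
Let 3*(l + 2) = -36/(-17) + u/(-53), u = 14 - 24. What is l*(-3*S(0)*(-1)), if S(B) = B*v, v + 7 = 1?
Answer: 0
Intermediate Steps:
v = -6 (v = -7 + 1 = -6)
u = -10
S(B) = -6*B (S(B) = B*(-6) = -6*B)
l = -3328/2703 (l = -2 + (-36/(-17) - 10/(-53))/3 = -2 + (-36*(-1/17) - 10*(-1/53))/3 = -2 + (36/17 + 10/53)/3 = -2 + (⅓)*(2078/901) = -2 + 2078/2703 = -3328/2703 ≈ -1.2312)
l*(-3*S(0)*(-1)) = -3328*(-(-18)*0)*(-1)/2703 = -3328*(-3*0)*(-1)/2703 = -0*(-1) = -3328/2703*0 = 0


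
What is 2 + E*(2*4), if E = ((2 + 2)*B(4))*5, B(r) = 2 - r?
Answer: -318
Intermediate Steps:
E = -40 (E = ((2 + 2)*(2 - 1*4))*5 = (4*(2 - 4))*5 = (4*(-2))*5 = -8*5 = -40)
2 + E*(2*4) = 2 - 80*4 = 2 - 40*8 = 2 - 320 = -318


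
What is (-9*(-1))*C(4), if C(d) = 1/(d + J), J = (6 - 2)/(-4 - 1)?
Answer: 45/16 ≈ 2.8125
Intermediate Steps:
J = -⅘ (J = 4/(-5) = 4*(-⅕) = -⅘ ≈ -0.80000)
C(d) = 1/(-⅘ + d) (C(d) = 1/(d - ⅘) = 1/(-⅘ + d))
(-9*(-1))*C(4) = (-9*(-1))*(5/(-4 + 5*4)) = 9*(5/(-4 + 20)) = 9*(5/16) = 45/16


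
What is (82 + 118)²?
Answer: 40000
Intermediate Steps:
(82 + 118)² = 200² = 40000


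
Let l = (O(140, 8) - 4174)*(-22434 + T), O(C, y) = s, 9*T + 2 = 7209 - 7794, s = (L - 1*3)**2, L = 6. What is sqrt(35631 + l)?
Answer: 2*sqrt(210926006)/3 ≈ 9682.2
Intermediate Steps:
s = 9 (s = (6 - 1*3)**2 = (6 - 3)**2 = 3**2 = 9)
T = -587/9 (T = -2/9 + (7209 - 7794)/9 = -2/9 + (1/9)*(-585) = -2/9 - 65 = -587/9 ≈ -65.222)
O(C, y) = 9
l = 843383345/9 (l = (9 - 4174)*(-22434 - 587/9) = -4165*(-202493/9) = 843383345/9 ≈ 9.3709e+7)
sqrt(35631 + l) = sqrt(35631 + 843383345/9) = sqrt(843704024/9) = 2*sqrt(210926006)/3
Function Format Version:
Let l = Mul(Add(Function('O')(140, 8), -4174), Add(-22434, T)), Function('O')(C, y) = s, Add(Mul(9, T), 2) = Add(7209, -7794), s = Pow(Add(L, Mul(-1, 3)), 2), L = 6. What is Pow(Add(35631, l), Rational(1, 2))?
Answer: Mul(Rational(2, 3), Pow(210926006, Rational(1, 2))) ≈ 9682.2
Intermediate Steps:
s = 9 (s = Pow(Add(6, Mul(-1, 3)), 2) = Pow(Add(6, -3), 2) = Pow(3, 2) = 9)
T = Rational(-587, 9) (T = Add(Rational(-2, 9), Mul(Rational(1, 9), Add(7209, -7794))) = Add(Rational(-2, 9), Mul(Rational(1, 9), -585)) = Add(Rational(-2, 9), -65) = Rational(-587, 9) ≈ -65.222)
Function('O')(C, y) = 9
l = Rational(843383345, 9) (l = Mul(Add(9, -4174), Add(-22434, Rational(-587, 9))) = Mul(-4165, Rational(-202493, 9)) = Rational(843383345, 9) ≈ 9.3709e+7)
Pow(Add(35631, l), Rational(1, 2)) = Pow(Add(35631, Rational(843383345, 9)), Rational(1, 2)) = Pow(Rational(843704024, 9), Rational(1, 2)) = Mul(Rational(2, 3), Pow(210926006, Rational(1, 2)))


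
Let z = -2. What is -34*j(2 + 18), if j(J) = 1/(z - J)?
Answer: 17/11 ≈ 1.5455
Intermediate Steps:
j(J) = 1/(-2 - J)
-34*j(2 + 18) = -(-34)/(2 + (2 + 18)) = -(-34)/(2 + 20) = -(-34)/22 = -34*(-1/22) = 17/11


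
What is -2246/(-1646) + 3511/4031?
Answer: 7416366/3317513 ≈ 2.2355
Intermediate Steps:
-2246/(-1646) + 3511/4031 = -2246*(-1/1646) + 3511*(1/4031) = 1123/823 + 3511/4031 = 7416366/3317513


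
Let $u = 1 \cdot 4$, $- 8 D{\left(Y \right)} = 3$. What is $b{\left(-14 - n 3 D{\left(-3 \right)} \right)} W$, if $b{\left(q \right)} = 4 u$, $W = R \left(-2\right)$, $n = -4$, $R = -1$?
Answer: $32$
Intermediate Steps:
$D{\left(Y \right)} = - \frac{3}{8}$ ($D{\left(Y \right)} = \left(- \frac{1}{8}\right) 3 = - \frac{3}{8}$)
$u = 4$
$W = 2$ ($W = \left(-1\right) \left(-2\right) = 2$)
$b{\left(q \right)} = 16$ ($b{\left(q \right)} = 4 \cdot 4 = 16$)
$b{\left(-14 - n 3 D{\left(-3 \right)} \right)} W = 16 \cdot 2 = 32$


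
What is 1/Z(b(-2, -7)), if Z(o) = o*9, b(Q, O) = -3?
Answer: -1/27 ≈ -0.037037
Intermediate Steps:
Z(o) = 9*o
1/Z(b(-2, -7)) = 1/(9*(-3)) = 1/(-27) = -1/27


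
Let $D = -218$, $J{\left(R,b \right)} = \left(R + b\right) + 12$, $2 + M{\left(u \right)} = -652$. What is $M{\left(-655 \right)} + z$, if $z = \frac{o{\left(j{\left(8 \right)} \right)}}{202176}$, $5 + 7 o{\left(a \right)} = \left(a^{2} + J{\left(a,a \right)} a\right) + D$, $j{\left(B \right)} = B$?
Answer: $- \frac{71197051}{108864} \approx -654.0$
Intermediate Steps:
$M{\left(u \right)} = -654$ ($M{\left(u \right)} = -2 - 652 = -654$)
$J{\left(R,b \right)} = 12 + R + b$
$o{\left(a \right)} = - \frac{223}{7} + \frac{a^{2}}{7} + \frac{a \left(12 + 2 a\right)}{7}$ ($o{\left(a \right)} = - \frac{5}{7} + \frac{\left(a^{2} + \left(12 + a + a\right) a\right) - 218}{7} = - \frac{5}{7} + \frac{\left(a^{2} + \left(12 + 2 a\right) a\right) - 218}{7} = - \frac{5}{7} + \frac{\left(a^{2} + a \left(12 + 2 a\right)\right) - 218}{7} = - \frac{5}{7} + \frac{-218 + a^{2} + a \left(12 + 2 a\right)}{7} = - \frac{5}{7} + \left(- \frac{218}{7} + \frac{a^{2}}{7} + \frac{a \left(12 + 2 a\right)}{7}\right) = - \frac{223}{7} + \frac{a^{2}}{7} + \frac{a \left(12 + 2 a\right)}{7}$)
$z = \frac{5}{108864}$ ($z = \frac{- \frac{223}{7} + \frac{3 \cdot 8^{2}}{7} + \frac{12}{7} \cdot 8}{202176} = \left(- \frac{223}{7} + \frac{3}{7} \cdot 64 + \frac{96}{7}\right) \frac{1}{202176} = \left(- \frac{223}{7} + \frac{192}{7} + \frac{96}{7}\right) \frac{1}{202176} = \frac{65}{7} \cdot \frac{1}{202176} = \frac{5}{108864} \approx 4.5929 \cdot 10^{-5}$)
$M{\left(-655 \right)} + z = -654 + \frac{5}{108864} = - \frac{71197051}{108864}$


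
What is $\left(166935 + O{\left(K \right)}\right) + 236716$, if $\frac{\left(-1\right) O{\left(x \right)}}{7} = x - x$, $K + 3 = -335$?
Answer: $403651$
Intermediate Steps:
$K = -338$ ($K = -3 - 335 = -338$)
$O{\left(x \right)} = 0$ ($O{\left(x \right)} = - 7 \left(x - x\right) = \left(-7\right) 0 = 0$)
$\left(166935 + O{\left(K \right)}\right) + 236716 = \left(166935 + 0\right) + 236716 = 166935 + 236716 = 403651$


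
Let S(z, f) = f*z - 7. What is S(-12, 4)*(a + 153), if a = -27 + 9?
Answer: -7425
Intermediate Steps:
a = -18
S(z, f) = -7 + f*z
S(-12, 4)*(a + 153) = (-7 + 4*(-12))*(-18 + 153) = (-7 - 48)*135 = -55*135 = -7425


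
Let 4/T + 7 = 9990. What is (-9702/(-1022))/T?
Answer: 6918219/292 ≈ 23693.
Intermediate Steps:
T = 4/9983 (T = 4/(-7 + 9990) = 4/9983 ≈ 0.00040068)
(-9702/(-1022))/T = (-9702/(-1022))/(4/9983) = -9702*(-1/1022)*(9983/4) = (693/73)*(9983/4) = 6918219/292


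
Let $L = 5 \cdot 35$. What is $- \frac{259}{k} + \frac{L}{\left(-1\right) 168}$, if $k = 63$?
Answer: $- \frac{371}{72} \approx -5.1528$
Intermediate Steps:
$L = 175$
$- \frac{259}{k} + \frac{L}{\left(-1\right) 168} = - \frac{259}{63} + \frac{175}{\left(-1\right) 168} = \left(-259\right) \frac{1}{63} + \frac{175}{-168} = - \frac{37}{9} + 175 \left(- \frac{1}{168}\right) = - \frac{37}{9} - \frac{25}{24} = - \frac{371}{72}$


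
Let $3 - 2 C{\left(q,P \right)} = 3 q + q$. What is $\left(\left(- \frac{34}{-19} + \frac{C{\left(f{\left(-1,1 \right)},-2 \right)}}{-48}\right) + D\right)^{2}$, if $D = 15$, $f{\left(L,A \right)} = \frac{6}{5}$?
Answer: $\frac{2610903409}{9241600} \approx 282.52$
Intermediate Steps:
$f{\left(L,A \right)} = \frac{6}{5}$ ($f{\left(L,A \right)} = 6 \cdot \frac{1}{5} = \frac{6}{5}$)
$C{\left(q,P \right)} = \frac{3}{2} - 2 q$ ($C{\left(q,P \right)} = \frac{3}{2} - \frac{3 q + q}{2} = \frac{3}{2} - \frac{4 q}{2} = \frac{3}{2} - 2 q$)
$\left(\left(- \frac{34}{-19} + \frac{C{\left(f{\left(-1,1 \right)},-2 \right)}}{-48}\right) + D\right)^{2} = \left(\left(- \frac{34}{-19} + \frac{\frac{3}{2} - \frac{12}{5}}{-48}\right) + 15\right)^{2} = \left(\left(\left(-34\right) \left(- \frac{1}{19}\right) + \left(\frac{3}{2} - \frac{12}{5}\right) \left(- \frac{1}{48}\right)\right) + 15\right)^{2} = \left(\left(\frac{34}{19} - - \frac{3}{160}\right) + 15\right)^{2} = \left(\left(\frac{34}{19} + \frac{3}{160}\right) + 15\right)^{2} = \left(\frac{5497}{3040} + 15\right)^{2} = \left(\frac{51097}{3040}\right)^{2} = \frac{2610903409}{9241600}$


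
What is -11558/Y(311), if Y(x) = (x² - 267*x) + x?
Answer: -11558/13995 ≈ -0.82587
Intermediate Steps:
Y(x) = x² - 266*x
-11558/Y(311) = -11558*1/(311*(-266 + 311)) = -11558/(311*45) = -11558/13995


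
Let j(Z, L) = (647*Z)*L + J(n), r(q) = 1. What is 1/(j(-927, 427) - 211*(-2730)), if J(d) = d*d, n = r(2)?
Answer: -1/255525332 ≈ -3.9135e-9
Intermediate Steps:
n = 1
J(d) = d²
j(Z, L) = 1 + 647*L*Z (j(Z, L) = (647*Z)*L + 1² = 647*L*Z + 1 = 1 + 647*L*Z)
1/(j(-927, 427) - 211*(-2730)) = 1/((1 + 647*427*(-927)) - 211*(-2730)) = 1/((1 - 256101363) + 576030) = 1/(-256101362 + 576030) = 1/(-255525332) = -1/255525332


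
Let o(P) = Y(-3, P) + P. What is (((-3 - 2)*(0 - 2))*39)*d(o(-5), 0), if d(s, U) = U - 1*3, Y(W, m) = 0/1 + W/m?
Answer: -1170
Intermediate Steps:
Y(W, m) = W/m (Y(W, m) = 0*1 + W/m = 0 + W/m = W/m)
o(P) = P - 3/P (o(P) = -3/P + P = P - 3/P)
d(s, U) = -3 + U (d(s, U) = U - 3 = -3 + U)
(((-3 - 2)*(0 - 2))*39)*d(o(-5), 0) = (((-3 - 2)*(0 - 2))*39)*(-3 + 0) = (-5*(-2)*39)*(-3) = (10*39)*(-3) = 390*(-3) = -1170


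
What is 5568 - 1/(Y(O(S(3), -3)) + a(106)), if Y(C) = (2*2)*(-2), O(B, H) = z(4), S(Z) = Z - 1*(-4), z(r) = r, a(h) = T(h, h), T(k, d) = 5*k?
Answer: 2906495/522 ≈ 5568.0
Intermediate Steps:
a(h) = 5*h
S(Z) = 4 + Z (S(Z) = Z + 4 = 4 + Z)
O(B, H) = 4
Y(C) = -8 (Y(C) = 4*(-2) = -8)
5568 - 1/(Y(O(S(3), -3)) + a(106)) = 5568 - 1/(-8 + 5*106) = 5568 - 1/(-8 + 530) = 5568 - 1/522 = 2906495/522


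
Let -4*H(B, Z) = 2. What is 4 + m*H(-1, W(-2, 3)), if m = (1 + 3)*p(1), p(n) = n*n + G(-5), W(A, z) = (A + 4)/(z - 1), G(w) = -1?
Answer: 4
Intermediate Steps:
W(A, z) = (4 + A)/(-1 + z)
H(B, Z) = -1/2 (H(B, Z) = -1/4*2 = -1/2)
p(n) = -1 + n**2 (p(n) = n*n - 1 = n**2 - 1 = -1 + n**2)
m = 0 (m = (1 + 3)*(-1 + 1**2) = 4*(-1 + 1) = 4*0 = 0)
4 + m*H(-1, W(-2, 3)) = 4 + 0*(-1/2) = 4 + 0 = 4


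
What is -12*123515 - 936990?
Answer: -2419170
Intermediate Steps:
-12*123515 - 936990 = -1482180 - 936990 = -2419170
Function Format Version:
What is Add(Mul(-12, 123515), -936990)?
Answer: -2419170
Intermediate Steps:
Add(Mul(-12, 123515), -936990) = Add(-1482180, -936990) = -2419170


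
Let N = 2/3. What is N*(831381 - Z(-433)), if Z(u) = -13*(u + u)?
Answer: 1640246/3 ≈ 5.4675e+5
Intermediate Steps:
Z(u) = -26*u
N = 2/3 (N = 2*(1/3) = 2/3 ≈ 0.66667)
N*(831381 - Z(-433)) = 2*(831381 - (-26)*(-433))/3 = 2*(831381 - 1*11258)/3 = 2*(831381 - 11258)/3 = (2/3)*820123 = 1640246/3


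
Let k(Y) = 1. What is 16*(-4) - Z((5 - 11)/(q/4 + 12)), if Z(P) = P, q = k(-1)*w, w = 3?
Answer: -1080/17 ≈ -63.529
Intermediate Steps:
q = 3 (q = 1*3 = 3)
16*(-4) - Z((5 - 11)/(q/4 + 12)) = 16*(-4) - (5 - 11)/(3/4 + 12) = -64 - (-6)/(3*(1/4) + 12) = -64 - (-6)/(3/4 + 12) = -64 - (-6)/51/4 = -64 - (-6)*4/51 = -64 - 1*(-8/17) = -64 + 8/17 = -1080/17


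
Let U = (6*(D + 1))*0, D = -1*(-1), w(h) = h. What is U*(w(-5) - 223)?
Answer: 0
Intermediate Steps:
D = 1
U = 0 (U = (6*(1 + 1))*0 = (6*2)*0 = 12*0 = 0)
U*(w(-5) - 223) = 0*(-5 - 223) = 0*(-228) = 0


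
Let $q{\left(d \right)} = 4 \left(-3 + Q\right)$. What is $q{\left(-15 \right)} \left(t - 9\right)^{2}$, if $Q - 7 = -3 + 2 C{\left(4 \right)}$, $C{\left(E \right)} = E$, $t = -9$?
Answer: $11664$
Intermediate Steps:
$Q = 12$ ($Q = 7 + \left(-3 + 2 \cdot 4\right) = 7 + \left(-3 + 8\right) = 7 + 5 = 12$)
$q{\left(d \right)} = 36$ ($q{\left(d \right)} = 4 \left(-3 + 12\right) = 4 \cdot 9 = 36$)
$q{\left(-15 \right)} \left(t - 9\right)^{2} = 36 \left(-9 - 9\right)^{2} = 36 \left(-18\right)^{2} = 36 \cdot 324 = 11664$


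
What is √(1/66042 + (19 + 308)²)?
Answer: √51819525229422/22014 ≈ 327.00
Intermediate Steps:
√(1/66042 + (19 + 308)²) = √(1/66042 + 327²) = √(1/66042 + 106929) = √(7061805019/66042) = √51819525229422/22014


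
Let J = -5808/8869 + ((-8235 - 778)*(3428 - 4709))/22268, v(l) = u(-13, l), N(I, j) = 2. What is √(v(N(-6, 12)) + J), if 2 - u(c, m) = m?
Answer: √103049070063464451/14106778 ≈ 22.756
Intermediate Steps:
u(c, m) = 2 - m
v(l) = 2 - l
J = 102269063913/197494892 (J = -5808*1/8869 - 9013*(-1281)*(1/22268) = -5808/8869 + 11545653*(1/22268) = -5808/8869 + 11545653/22268 = 102269063913/197494892 ≈ 517.83)
√(v(N(-6, 12)) + J) = √((2 - 1*2) + 102269063913/197494892) = √((2 - 2) + 102269063913/197494892) = √(0 + 102269063913/197494892) = √(102269063913/197494892) = √103049070063464451/14106778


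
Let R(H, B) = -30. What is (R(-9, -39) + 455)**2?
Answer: 180625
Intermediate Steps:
(R(-9, -39) + 455)**2 = (-30 + 455)**2 = 425**2 = 180625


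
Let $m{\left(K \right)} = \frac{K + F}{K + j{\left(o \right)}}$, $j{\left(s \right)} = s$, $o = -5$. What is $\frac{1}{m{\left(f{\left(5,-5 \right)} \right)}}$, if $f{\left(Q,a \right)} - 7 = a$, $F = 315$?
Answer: $- \frac{3}{317} \approx -0.0094637$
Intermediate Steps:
$f{\left(Q,a \right)} = 7 + a$
$m{\left(K \right)} = \frac{315 + K}{-5 + K}$ ($m{\left(K \right)} = \frac{K + 315}{K - 5} = \frac{315 + K}{-5 + K}$)
$\frac{1}{m{\left(f{\left(5,-5 \right)} \right)}} = \frac{1}{\frac{1}{-5 + \left(7 - 5\right)} \left(315 + \left(7 - 5\right)\right)} = \frac{1}{\frac{1}{-5 + 2} \left(315 + 2\right)} = \frac{1}{\frac{1}{-3} \cdot 317} = \frac{1}{\left(- \frac{1}{3}\right) 317} = \frac{1}{- \frac{317}{3}} = - \frac{3}{317}$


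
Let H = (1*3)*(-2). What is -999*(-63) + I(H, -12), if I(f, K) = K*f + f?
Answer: 63003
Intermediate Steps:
H = -6 (H = 3*(-2) = -6)
I(f, K) = f + K*f
-999*(-63) + I(H, -12) = -999*(-63) - 6*(1 - 12) = 62937 - 6*(-11) = 62937 + 66 = 63003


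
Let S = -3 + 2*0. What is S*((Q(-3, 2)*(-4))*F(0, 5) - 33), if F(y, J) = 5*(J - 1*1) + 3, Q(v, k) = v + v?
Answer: -1557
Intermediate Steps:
Q(v, k) = 2*v
F(y, J) = -2 + 5*J (F(y, J) = 5*(J - 1) + 3 = 5*(-1 + J) + 3 = (-5 + 5*J) + 3 = -2 + 5*J)
S = -3 (S = -3 + 0 = -3)
S*((Q(-3, 2)*(-4))*F(0, 5) - 33) = -3*(((2*(-3))*(-4))*(-2 + 5*5) - 33) = -3*((-6*(-4))*(-2 + 25) - 33) = -3*(24*23 - 33) = -3*(552 - 33) = -3*519 = -1557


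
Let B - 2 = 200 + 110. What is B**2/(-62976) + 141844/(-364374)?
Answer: -115631225/59757336 ≈ -1.9350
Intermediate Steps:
B = 312 (B = 2 + (200 + 110) = 2 + 310 = 312)
B**2/(-62976) + 141844/(-364374) = 312**2/(-62976) + 141844/(-364374) = 97344*(-1/62976) + 141844*(-1/364374) = -507/328 - 70922/182187 = -115631225/59757336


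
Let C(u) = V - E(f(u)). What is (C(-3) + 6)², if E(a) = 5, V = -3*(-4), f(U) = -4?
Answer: 169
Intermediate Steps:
V = 12
C(u) = 7 (C(u) = 12 - 1*5 = 12 - 5 = 7)
(C(-3) + 6)² = (7 + 6)² = 13² = 169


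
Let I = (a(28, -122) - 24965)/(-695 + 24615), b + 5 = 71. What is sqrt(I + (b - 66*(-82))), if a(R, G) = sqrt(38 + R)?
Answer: sqrt(195858148525 + 1495*sqrt(66))/5980 ≈ 74.006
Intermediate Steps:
b = 66 (b = -5 + 71 = 66)
I = -4993/4784 + sqrt(66)/23920 (I = (sqrt(38 + 28) - 24965)/(-695 + 24615) = (sqrt(66) - 24965)/23920 = (-24965 + sqrt(66))*(1/23920) = -4993/4784 + sqrt(66)/23920 ≈ -1.0433)
sqrt(I + (b - 66*(-82))) = sqrt((-4993/4784 + sqrt(66)/23920) + (66 - 66*(-82))) = sqrt((-4993/4784 + sqrt(66)/23920) + (66 + 5412)) = sqrt((-4993/4784 + sqrt(66)/23920) + 5478) = sqrt(26201759/4784 + sqrt(66)/23920)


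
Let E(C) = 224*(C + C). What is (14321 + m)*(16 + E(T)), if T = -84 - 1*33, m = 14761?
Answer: -1523896800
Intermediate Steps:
T = -117 (T = -84 - 33 = -117)
E(C) = 448*C (E(C) = 224*(2*C) = 448*C)
(14321 + m)*(16 + E(T)) = (14321 + 14761)*(16 + 448*(-117)) = 29082*(16 - 52416) = 29082*(-52400) = -1523896800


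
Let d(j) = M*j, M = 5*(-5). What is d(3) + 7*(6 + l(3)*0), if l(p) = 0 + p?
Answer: -33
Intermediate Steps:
l(p) = p
M = -25
d(j) = -25*j
d(3) + 7*(6 + l(3)*0) = -25*3 + 7*(6 + 3*0) = -75 + 7*(6 + 0) = -75 + 7*6 = -75 + 42 = -33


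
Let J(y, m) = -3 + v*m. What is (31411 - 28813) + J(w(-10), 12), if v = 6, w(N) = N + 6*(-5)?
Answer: 2667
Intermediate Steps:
w(N) = -30 + N (w(N) = N - 30 = -30 + N)
J(y, m) = -3 + 6*m
(31411 - 28813) + J(w(-10), 12) = (31411 - 28813) + (-3 + 6*12) = 2598 + (-3 + 72) = 2598 + 69 = 2667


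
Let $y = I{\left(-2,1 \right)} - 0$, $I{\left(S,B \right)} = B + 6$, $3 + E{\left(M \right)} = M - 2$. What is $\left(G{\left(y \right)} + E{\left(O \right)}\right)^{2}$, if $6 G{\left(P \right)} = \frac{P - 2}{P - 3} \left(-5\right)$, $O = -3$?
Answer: $\frac{47089}{576} \approx 81.752$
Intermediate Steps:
$E{\left(M \right)} = -5 + M$ ($E{\left(M \right)} = -3 + \left(M - 2\right) = -3 + \left(-2 + M\right) = -5 + M$)
$I{\left(S,B \right)} = 6 + B$
$y = 7$ ($y = \left(6 + 1\right) - 0 = 7 + 0 = 7$)
$G{\left(P \right)} = - \frac{5 \left(-2 + P\right)}{6 \left(-3 + P\right)}$ ($G{\left(P \right)} = \frac{\frac{P - 2}{P - 3} \left(-5\right)}{6} = \frac{\frac{-2 + P}{-3 + P} \left(-5\right)}{6} = \frac{\left(-5\right) \frac{1}{-3 + P} \left(-2 + P\right)}{6} = - \frac{5 \left(-2 + P\right)}{6 \left(-3 + P\right)}$)
$\left(G{\left(y \right)} + E{\left(O \right)}\right)^{2} = \left(\frac{5 \left(2 - 7\right)}{6 \left(-3 + 7\right)} - 8\right)^{2} = \left(\frac{5 \left(2 - 7\right)}{6 \cdot 4} - 8\right)^{2} = \left(\frac{5}{6} \cdot \frac{1}{4} \left(-5\right) - 8\right)^{2} = \left(- \frac{25}{24} - 8\right)^{2} = \left(- \frac{217}{24}\right)^{2} = \frac{47089}{576}$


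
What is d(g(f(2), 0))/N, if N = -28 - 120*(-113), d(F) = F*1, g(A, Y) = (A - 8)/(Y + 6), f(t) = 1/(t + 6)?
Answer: -21/216512 ≈ -9.6992e-5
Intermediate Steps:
f(t) = 1/(6 + t)
g(A, Y) = (-8 + A)/(6 + Y)
d(F) = F
N = 13532 (N = -28 + 13560 = 13532)
d(g(f(2), 0))/N = ((-8 + 1/(6 + 2))/(6 + 0))/13532 = ((-8 + 1/8)/6)*(1/13532) = ((-8 + ⅛)/6)*(1/13532) = ((⅙)*(-63/8))*(1/13532) = -21/16*1/13532 = -21/216512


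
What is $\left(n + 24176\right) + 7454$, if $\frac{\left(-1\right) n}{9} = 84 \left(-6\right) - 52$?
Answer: $36634$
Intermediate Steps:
$n = 5004$ ($n = - 9 \left(84 \left(-6\right) - 52\right) = - 9 \left(-504 - 52\right) = \left(-9\right) \left(-556\right) = 5004$)
$\left(n + 24176\right) + 7454 = \left(5004 + 24176\right) + 7454 = 29180 + 7454 = 36634$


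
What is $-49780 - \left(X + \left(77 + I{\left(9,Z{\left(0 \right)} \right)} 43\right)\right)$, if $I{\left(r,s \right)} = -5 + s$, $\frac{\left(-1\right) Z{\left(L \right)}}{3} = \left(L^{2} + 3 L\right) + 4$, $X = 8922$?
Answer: $-58048$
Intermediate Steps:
$Z{\left(L \right)} = -12 - 9 L - 3 L^{2}$ ($Z{\left(L \right)} = - 3 \left(\left(L^{2} + 3 L\right) + 4\right) = - 3 \left(4 + L^{2} + 3 L\right) = -12 - 9 L - 3 L^{2}$)
$-49780 - \left(X + \left(77 + I{\left(9,Z{\left(0 \right)} \right)} 43\right)\right) = -49780 - \left(8922 + \left(77 + \left(-5 - \left(12 + 3 \cdot 0^{2}\right)\right) 43\right)\right) = -49780 - \left(8922 + \left(77 + \left(-5 - 12\right) 43\right)\right) = -49780 - \left(8922 + \left(77 - 731\right)\right) = -49780 - \left(8922 - 654\right) = -49780 - 8268 = -58048$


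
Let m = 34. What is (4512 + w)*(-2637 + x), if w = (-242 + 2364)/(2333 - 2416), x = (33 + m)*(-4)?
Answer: -13033090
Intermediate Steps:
x = -268 (x = (33 + 34)*(-4) = 67*(-4) = -268)
w = -2122/83 (w = 2122/(-83) = 2122*(-1/83) = -2122/83 ≈ -25.566)
(4512 + w)*(-2637 + x) = (4512 - 2122/83)*(-2637 - 268) = (372374/83)*(-2905) = -13033090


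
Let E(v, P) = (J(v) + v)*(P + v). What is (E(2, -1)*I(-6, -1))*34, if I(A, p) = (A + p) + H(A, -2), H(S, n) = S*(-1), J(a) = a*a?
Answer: -204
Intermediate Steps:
J(a) = a²
H(S, n) = -S
I(A, p) = p (I(A, p) = (A + p) - A = p)
E(v, P) = (P + v)*(v + v²) (E(v, P) = (v² + v)*(P + v) = (v + v²)*(P + v) = (P + v)*(v + v²))
(E(2, -1)*I(-6, -1))*34 = ((2*(-1 + 2 + 2² - 1*2))*(-1))*34 = ((2*(-1 + 2 + 4 - 2))*(-1))*34 = ((2*3)*(-1))*34 = (6*(-1))*34 = -6*34 = -204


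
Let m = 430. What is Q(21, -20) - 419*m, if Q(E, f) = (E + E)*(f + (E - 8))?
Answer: -180464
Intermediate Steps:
Q(E, f) = 2*E*(-8 + E + f) (Q(E, f) = (2*E)*(f + (-8 + E)) = (2*E)*(-8 + E + f) = 2*E*(-8 + E + f))
Q(21, -20) - 419*m = 2*21*(-8 + 21 - 20) - 419*430 = 2*21*(-7) - 180170 = -294 - 180170 = -180464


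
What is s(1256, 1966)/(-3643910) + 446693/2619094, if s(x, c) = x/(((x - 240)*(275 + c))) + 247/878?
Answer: 40673981348798602213/238483765859887075284 ≈ 0.17055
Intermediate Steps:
s(x, c) = 247/878 + x/((-240 + x)*(275 + c)) (s(x, c) = x/(((-240 + x)*(275 + c))) + 247*(1/878) = x*(1/((-240 + x)*(275 + c))) + 247/878 = x/((-240 + x)*(275 + c)) + 247/878 = 247/878 + x/((-240 + x)*(275 + c)))
s(1256, 1966)/(-3643910) + 446693/2619094 = ((-16302000 - 59280*1966 + 68803*1256 + 247*1966*1256)/(878*(-66000 - 240*1966 + 275*1256 + 1966*1256)))/(-3643910) + 446693/2619094 = ((-16302000 - 116544480 + 86416568 + 609916112)/(878*(-66000 - 471840 + 345400 + 2469296)))*(-1/3643910) + 446693*(1/2619094) = ((1/878)*563486200/2276856)*(-1/3643910) + 446693/2619094 = ((1/878)*(1/2276856)*563486200)*(-1/3643910) + 446693/2619094 = (70435775/249884946)*(-1/3643910) + 446693/2619094 = -14087155/182111650715772 + 446693/2619094 = 40673981348798602213/238483765859887075284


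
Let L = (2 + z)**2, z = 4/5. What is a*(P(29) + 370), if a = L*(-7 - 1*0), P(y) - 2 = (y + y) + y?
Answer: -629748/25 ≈ -25190.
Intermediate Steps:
z = 4/5 (z = 4*(1/5) = 4/5 ≈ 0.80000)
L = 196/25 (L = (2 + 4/5)**2 = (14/5)**2 = 196/25 ≈ 7.8400)
P(y) = 2 + 3*y (P(y) = 2 + ((y + y) + y) = 2 + (2*y + y) = 2 + 3*y)
a = -1372/25 (a = 196*(-7 - 1*0)/25 = 196*(-7 + 0)/25 = (196/25)*(-7) = -1372/25 ≈ -54.880)
a*(P(29) + 370) = -1372*((2 + 3*29) + 370)/25 = -1372*((2 + 87) + 370)/25 = -1372*(89 + 370)/25 = -1372/25*459 = -629748/25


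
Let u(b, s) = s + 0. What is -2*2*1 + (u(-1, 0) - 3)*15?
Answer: -49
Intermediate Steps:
u(b, s) = s
-2*2*1 + (u(-1, 0) - 3)*15 = -2*2*1 + (0 - 3)*15 = -4*1 - 3*15 = -4 - 45 = -49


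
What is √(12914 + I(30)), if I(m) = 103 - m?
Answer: 3*√1443 ≈ 113.96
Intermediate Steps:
√(12914 + I(30)) = √(12914 + (103 - 1*30)) = √(12914 + (103 - 30)) = √(12914 + 73) = √12987 = 3*√1443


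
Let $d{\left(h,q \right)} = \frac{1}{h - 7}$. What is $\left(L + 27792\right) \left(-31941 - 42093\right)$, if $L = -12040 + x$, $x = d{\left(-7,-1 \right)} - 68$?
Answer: $- \frac{8128007775}{7} \approx -1.1611 \cdot 10^{9}$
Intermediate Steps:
$d{\left(h,q \right)} = \frac{1}{-7 + h}$
$x = - \frac{953}{14}$ ($x = \frac{1}{-7 - 7} - 68 = \frac{1}{-14} - 68 = - \frac{1}{14} - 68 = - \frac{953}{14} \approx -68.071$)
$L = - \frac{169513}{14}$ ($L = -12040 - \frac{953}{14} = - \frac{169513}{14} \approx -12108.0$)
$\left(L + 27792\right) \left(-31941 - 42093\right) = \left(- \frac{169513}{14} + 27792\right) \left(-31941 - 42093\right) = \frac{219575}{14} \left(-74034\right) = - \frac{8128007775}{7}$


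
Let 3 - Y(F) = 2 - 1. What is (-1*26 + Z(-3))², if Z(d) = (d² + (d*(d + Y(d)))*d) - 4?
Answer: 900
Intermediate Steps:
Y(F) = 2 (Y(F) = 3 - (2 - 1) = 3 - 1*1 = 3 - 1 = 2)
Z(d) = -4 + d² + d²*(2 + d) (Z(d) = (d² + (d*(d + 2))*d) - 4 = (d² + (d*(2 + d))*d) - 4 = (d² + d²*(2 + d)) - 4 = -4 + d² + d²*(2 + d))
(-1*26 + Z(-3))² = (-1*26 + (-4 + (-3)³ + 3*(-3)²))² = (-26 + (-4 - 27 + 3*9))² = (-26 + (-4 - 27 + 27))² = (-26 - 4)² = (-30)² = 900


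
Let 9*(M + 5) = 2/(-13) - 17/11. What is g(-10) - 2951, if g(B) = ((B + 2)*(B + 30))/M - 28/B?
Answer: -5411711/1855 ≈ -2917.4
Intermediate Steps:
M = -742/143 (M = -5 + (2/(-13) - 17/11)/9 = -5 + (2*(-1/13) - 17*1/11)/9 = -5 + (-2/13 - 17/11)/9 = -5 + (1/9)*(-243/143) = -5 - 27/143 = -742/143 ≈ -5.1888)
g(B) = -28/B - 143*(2 + B)*(30 + B)/742 (g(B) = ((B + 2)*(B + 30))/(-742/143) - 28/B = ((2 + B)*(30 + B))*(-143/742) - 28/B = -143*(2 + B)*(30 + B)/742 - 28/B = -28/B - 143*(2 + B)*(30 + B)/742)
g(-10) - 2951 = (1/742)*(-20776 - 143*(-10)*(60 + (-10)**2 + 32*(-10)))/(-10) - 2951 = (1/742)*(-1/10)*(-20776 - 143*(-10)*(60 + 100 - 320)) - 2951 = (1/742)*(-1/10)*(-20776 - 143*(-10)*(-160)) - 2951 = (1/742)*(-1/10)*(-20776 - 228800) - 2951 = (1/742)*(-1/10)*(-249576) - 2951 = 62394/1855 - 2951 = -5411711/1855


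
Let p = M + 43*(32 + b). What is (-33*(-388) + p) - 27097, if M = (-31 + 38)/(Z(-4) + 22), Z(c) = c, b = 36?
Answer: -204635/18 ≈ -11369.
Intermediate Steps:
M = 7/18 (M = (-31 + 38)/(-4 + 22) = 7/18 ≈ 0.38889)
p = 52639/18 (p = 7/18 + 43*(32 + 36) = 7/18 + 43*68 = 7/18 + 2924 = 52639/18 ≈ 2924.4)
(-33*(-388) + p) - 27097 = (-33*(-388) + 52639/18) - 27097 = (12804 + 52639/18) - 27097 = 283111/18 - 27097 = -204635/18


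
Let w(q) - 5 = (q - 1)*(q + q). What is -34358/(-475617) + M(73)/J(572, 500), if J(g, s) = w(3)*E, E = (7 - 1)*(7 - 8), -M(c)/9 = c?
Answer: 105328295/16170978 ≈ 6.5134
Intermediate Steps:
M(c) = -9*c
E = -6 (E = 6*(-1) = -6)
w(q) = 5 + 2*q*(-1 + q) (w(q) = 5 + (q - 1)*(q + q) = 5 + (-1 + q)*(2*q) = 5 + 2*q*(-1 + q))
J(g, s) = -102 (J(g, s) = (5 - 2*3 + 2*3²)*(-6) = (5 - 6 + 2*9)*(-6) = (5 - 6 + 18)*(-6) = 17*(-6) = -102)
-34358/(-475617) + M(73)/J(572, 500) = -34358/(-475617) - 9*73/(-102) = -34358*(-1/475617) - 657*(-1/102) = 34358/475617 + 219/34 = 105328295/16170978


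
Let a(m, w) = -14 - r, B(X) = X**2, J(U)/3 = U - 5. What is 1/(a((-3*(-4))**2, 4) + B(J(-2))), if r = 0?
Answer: 1/427 ≈ 0.0023419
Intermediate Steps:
J(U) = -15 + 3*U (J(U) = 3*(U - 5) = 3*(-5 + U) = -15 + 3*U)
a(m, w) = -14 (a(m, w) = -14 - 1*0 = -14 + 0 = -14)
1/(a((-3*(-4))**2, 4) + B(J(-2))) = 1/(-14 + (-15 + 3*(-2))**2) = 1/(-14 + (-15 - 6)**2) = 1/(-14 + (-21)**2) = 1/(-14 + 441) = 1/427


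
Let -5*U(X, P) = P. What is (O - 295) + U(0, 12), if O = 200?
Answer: -487/5 ≈ -97.400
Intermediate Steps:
U(X, P) = -P/5
(O - 295) + U(0, 12) = (200 - 295) - ⅕*12 = -95 - 12/5 = -487/5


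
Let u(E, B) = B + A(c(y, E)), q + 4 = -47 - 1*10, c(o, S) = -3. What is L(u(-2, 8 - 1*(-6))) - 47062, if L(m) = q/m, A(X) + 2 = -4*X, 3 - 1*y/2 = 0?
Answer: -1129549/24 ≈ -47065.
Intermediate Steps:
y = 6 (y = 6 - 2*0 = 6 + 0 = 6)
A(X) = -2 - 4*X
q = -61 (q = -4 + (-47 - 1*10) = -4 + (-47 - 10) = -4 - 57 = -61)
u(E, B) = 10 + B (u(E, B) = B + (-2 - 4*(-3)) = B + (-2 + 12) = B + 10 = 10 + B)
L(m) = -61/m
L(u(-2, 8 - 1*(-6))) - 47062 = -61/(10 + (8 - 1*(-6))) - 47062 = -61/(10 + (8 + 6)) - 47062 = -61/(10 + 14) - 47062 = -61/24 - 47062 = -1129549/24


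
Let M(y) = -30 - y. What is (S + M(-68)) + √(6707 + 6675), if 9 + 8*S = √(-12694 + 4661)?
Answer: 295/8 + √13382 + I*√8033/8 ≈ 152.56 + 11.203*I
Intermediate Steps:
S = -9/8 + I*√8033/8 (S = -9/8 + √(-12694 + 4661)/8 = -9/8 + √(-8033)/8 = -9/8 + (I*√8033)/8 = -9/8 + I*√8033/8 ≈ -1.125 + 11.203*I)
(S + M(-68)) + √(6707 + 6675) = ((-9/8 + I*√8033/8) + (-30 - 1*(-68))) + √(6707 + 6675) = ((-9/8 + I*√8033/8) + (-30 + 68)) + √13382 = ((-9/8 + I*√8033/8) + 38) + √13382 = (295/8 + I*√8033/8) + √13382 = 295/8 + √13382 + I*√8033/8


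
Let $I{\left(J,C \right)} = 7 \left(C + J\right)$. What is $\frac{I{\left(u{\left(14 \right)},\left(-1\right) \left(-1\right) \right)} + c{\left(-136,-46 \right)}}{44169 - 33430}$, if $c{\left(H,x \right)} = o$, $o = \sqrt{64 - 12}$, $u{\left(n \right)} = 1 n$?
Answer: $\frac{105}{10739} + \frac{2 \sqrt{13}}{10739} \approx 0.010449$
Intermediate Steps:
$u{\left(n \right)} = n$
$o = 2 \sqrt{13}$ ($o = \sqrt{52} = 2 \sqrt{13} \approx 7.2111$)
$c{\left(H,x \right)} = 2 \sqrt{13}$
$I{\left(J,C \right)} = 7 C + 7 J$
$\frac{I{\left(u{\left(14 \right)},\left(-1\right) \left(-1\right) \right)} + c{\left(-136,-46 \right)}}{44169 - 33430} = \frac{\left(7 \left(\left(-1\right) \left(-1\right)\right) + 7 \cdot 14\right) + 2 \sqrt{13}}{44169 - 33430} = \frac{\left(7 \cdot 1 + 98\right) + 2 \sqrt{13}}{10739} = \left(\left(7 + 98\right) + 2 \sqrt{13}\right) \frac{1}{10739} = \left(105 + 2 \sqrt{13}\right) \frac{1}{10739} = \frac{105}{10739} + \frac{2 \sqrt{13}}{10739}$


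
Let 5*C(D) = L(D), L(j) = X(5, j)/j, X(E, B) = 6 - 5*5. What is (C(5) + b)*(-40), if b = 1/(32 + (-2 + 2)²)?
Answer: 583/20 ≈ 29.150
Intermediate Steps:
X(E, B) = -19 (X(E, B) = 6 - 25 = -19)
L(j) = -19/j
b = 1/32 (b = 1/(32 + 0²) = 1/(32 + 0) = 1/32 ≈ 0.031250)
C(D) = -19/(5*D) (C(D) = (-19/D)/5 = -19/(5*D))
(C(5) + b)*(-40) = (-19/5/5 + 1/32)*(-40) = (-19/5*⅕ + 1/32)*(-40) = (-19/25 + 1/32)*(-40) = -583/800*(-40) = 583/20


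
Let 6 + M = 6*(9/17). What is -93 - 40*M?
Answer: 339/17 ≈ 19.941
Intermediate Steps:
M = -48/17 (M = -6 + 6*(9/17) = -6 + 54/17 = -48/17 ≈ -2.8235)
-93 - 40*M = -93 - 40*(-48/17) = -93 + 1920/17 = 339/17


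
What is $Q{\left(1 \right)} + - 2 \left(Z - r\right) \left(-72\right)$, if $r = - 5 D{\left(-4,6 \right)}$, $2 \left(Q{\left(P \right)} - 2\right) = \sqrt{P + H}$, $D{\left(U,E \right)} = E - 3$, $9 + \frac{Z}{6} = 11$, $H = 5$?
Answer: $3890 + \frac{\sqrt{6}}{2} \approx 3891.2$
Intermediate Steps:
$Z = 12$ ($Z = -54 + 6 \cdot 11 = -54 + 66 = 12$)
$D{\left(U,E \right)} = -3 + E$
$Q{\left(P \right)} = 2 + \frac{\sqrt{5 + P}}{2}$ ($Q{\left(P \right)} = 2 + \frac{\sqrt{P + 5}}{2} = 2 + \frac{\sqrt{5 + P}}{2}$)
$r = -15$ ($r = - 5 \left(-3 + 6\right) = \left(-5\right) 3 = -15$)
$Q{\left(1 \right)} + - 2 \left(Z - r\right) \left(-72\right) = \left(2 + \frac{\sqrt{5 + 1}}{2}\right) + - 2 \left(12 - -15\right) \left(-72\right) = \left(2 + \frac{\sqrt{6}}{2}\right) + - 2 \left(12 + 15\right) \left(-72\right) = \left(2 + \frac{\sqrt{6}}{2}\right) + \left(-2\right) 27 \left(-72\right) = \left(2 + \frac{\sqrt{6}}{2}\right) - -3888 = \left(2 + \frac{\sqrt{6}}{2}\right) + 3888 = 3890 + \frac{\sqrt{6}}{2}$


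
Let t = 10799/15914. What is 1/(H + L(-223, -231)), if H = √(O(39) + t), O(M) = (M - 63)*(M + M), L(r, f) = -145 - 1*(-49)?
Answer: -1527744/176443633 - I*√473922246026/176443633 ≈ -0.0086585 - 0.0039016*I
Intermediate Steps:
L(r, f) = -96 (L(r, f) = -145 + 49 = -96)
t = 10799/15914 (t = 10799*(1/15914) = 10799/15914 ≈ 0.67859)
O(M) = 2*M*(-63 + M) (O(M) = (-63 + M)*(2*M) = 2*M*(-63 + M))
H = I*√473922246026/15914 (H = √(2*39*(-63 + 39) + 10799/15914) = √(2*39*(-24) + 10799/15914) = √(-1872 + 10799/15914) = √(-29780209/15914) = I*√473922246026/15914 ≈ 43.259*I)
1/(H + L(-223, -231)) = 1/(I*√473922246026/15914 - 96) = 1/(-96 + I*√473922246026/15914)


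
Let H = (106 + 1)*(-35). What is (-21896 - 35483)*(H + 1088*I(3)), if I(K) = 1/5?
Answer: 1011993423/5 ≈ 2.0240e+8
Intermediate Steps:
I(K) = ⅕
H = -3745 (H = 107*(-35) = -3745)
(-21896 - 35483)*(H + 1088*I(3)) = (-21896 - 35483)*(-3745 + 1088*(⅕)) = -57379*(-3745 + 1088/5) = -57379*(-17637/5) = 1011993423/5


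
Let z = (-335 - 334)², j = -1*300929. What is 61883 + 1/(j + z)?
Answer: 9074028057/146632 ≈ 61883.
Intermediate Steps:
j = -300929
z = 447561 (z = (-669)² = 447561)
61883 + 1/(j + z) = 61883 + 1/(-300929 + 447561) = 61883 + 1/146632 = 9074028057/146632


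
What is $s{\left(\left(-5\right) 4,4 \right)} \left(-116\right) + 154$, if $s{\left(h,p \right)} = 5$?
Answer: $-426$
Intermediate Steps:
$s{\left(\left(-5\right) 4,4 \right)} \left(-116\right) + 154 = 5 \left(-116\right) + 154 = -580 + 154 = -426$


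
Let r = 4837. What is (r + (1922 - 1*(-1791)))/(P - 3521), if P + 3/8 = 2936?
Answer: -22800/1561 ≈ -14.606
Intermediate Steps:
P = 23485/8 (P = -3/8 + 2936 = 23485/8 ≈ 2935.6)
(r + (1922 - 1*(-1791)))/(P - 3521) = (4837 + (1922 - 1*(-1791)))/(23485/8 - 3521) = (4837 + (1922 + 1791))/(-4683/8) = (4837 + 3713)*(-8/4683) = 8550*(-8/4683) = -22800/1561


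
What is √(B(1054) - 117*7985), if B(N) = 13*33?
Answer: 2*I*√233454 ≈ 966.34*I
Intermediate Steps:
B(N) = 429
√(B(1054) - 117*7985) = √(429 - 117*7985) = √(429 - 934245) = √(-933816) = 2*I*√233454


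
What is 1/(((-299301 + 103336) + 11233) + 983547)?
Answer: 1/798815 ≈ 1.2519e-6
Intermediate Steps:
1/(((-299301 + 103336) + 11233) + 983547) = 1/((-195965 + 11233) + 983547) = 1/(-184732 + 983547) = 1/798815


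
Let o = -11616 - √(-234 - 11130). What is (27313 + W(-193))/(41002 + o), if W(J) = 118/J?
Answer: 77451078663/83332416740 + 5271291*I*√2841/83332416740 ≈ 0.92942 + 0.0033716*I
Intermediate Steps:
o = -11616 - 2*I*√2841 (o = -11616 - √(-11364) = -11616 - 2*I*√2841 ≈ -11616.0 - 106.6*I)
(27313 + W(-193))/(41002 + o) = (27313 + 118/(-193))/(41002 + (-11616 - 2*I*√2841)) = (27313 + 118*(-1/193))/(29386 - 2*I*√2841) = (27313 - 118/193)/(29386 - 2*I*√2841) = 5271291/(193*(29386 - 2*I*√2841))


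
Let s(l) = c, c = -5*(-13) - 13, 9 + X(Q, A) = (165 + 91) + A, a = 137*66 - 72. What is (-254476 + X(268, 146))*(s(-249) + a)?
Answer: -2292336826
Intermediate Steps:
a = 8970 (a = 9042 - 72 = 8970)
X(Q, A) = 247 + A (X(Q, A) = -9 + ((165 + 91) + A) = -9 + (256 + A) = 247 + A)
c = 52 (c = 65 - 13 = 52)
s(l) = 52
(-254476 + X(268, 146))*(s(-249) + a) = (-254476 + (247 + 146))*(52 + 8970) = (-254476 + 393)*9022 = -254083*9022 = -2292336826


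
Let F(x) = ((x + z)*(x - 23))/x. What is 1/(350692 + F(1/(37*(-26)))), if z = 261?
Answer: 962/5893034991 ≈ 1.6324e-7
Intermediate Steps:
F(x) = (-23 + x)*(261 + x)/x (F(x) = ((x + 261)*(x - 23))/x = ((261 + x)*(-23 + x))/x = ((-23 + x)*(261 + x))/x = (-23 + x)*(261 + x)/x)
1/(350692 + F(1/(37*(-26)))) = 1/(350692 + (238 + 1/(37*(-26)) - 6003*37*(-26))) = 1/(350692 + (238 + 1/(-962) - 6003/(1/(-962)))) = 1/(350692 + (238 - 1/962 - 6003/(-1/962))) = 1/(350692 + (238 - 1/962 - 6003*(-962))) = 1/(350692 + (238 - 1/962 + 5774886)) = 1/(350692 + 5555669287/962) = 1/(5893034991/962) = 962/5893034991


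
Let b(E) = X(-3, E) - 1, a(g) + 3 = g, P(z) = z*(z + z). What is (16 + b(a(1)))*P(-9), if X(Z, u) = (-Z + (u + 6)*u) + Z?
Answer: 1134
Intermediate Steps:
P(z) = 2*z² (P(z) = z*(2*z) = 2*z²)
a(g) = -3 + g
X(Z, u) = u*(6 + u) (X(Z, u) = (-Z + (6 + u)*u) + Z = (-Z + u*(6 + u)) + Z = u*(6 + u))
b(E) = -1 + E*(6 + E) (b(E) = E*(6 + E) - 1 = -1 + E*(6 + E))
(16 + b(a(1)))*P(-9) = (16 + (-1 + (-3 + 1)*(6 + (-3 + 1))))*(2*(-9)²) = (16 + (-1 - 2*(6 - 2)))*(2*81) = (16 + (-1 - 2*4))*162 = (16 + (-1 - 8))*162 = (16 - 9)*162 = 7*162 = 1134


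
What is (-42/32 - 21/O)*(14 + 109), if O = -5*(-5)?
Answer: -105903/400 ≈ -264.76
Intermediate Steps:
O = 25
(-42/32 - 21/O)*(14 + 109) = (-42/32 - 21/25)*(14 + 109) = (-42*1/32 - 21*1/25)*123 = (-21/16 - 21/25)*123 = -861/400*123 = -105903/400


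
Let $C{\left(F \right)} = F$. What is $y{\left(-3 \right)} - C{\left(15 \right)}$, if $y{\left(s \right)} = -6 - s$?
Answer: $-18$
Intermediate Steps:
$y{\left(-3 \right)} - C{\left(15 \right)} = \left(-6 - -3\right) - 15 = \left(-6 + 3\right) - 15 = -3 - 15 = -18$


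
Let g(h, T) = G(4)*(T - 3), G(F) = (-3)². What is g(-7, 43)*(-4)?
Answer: -1440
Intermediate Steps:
G(F) = 9
g(h, T) = -27 + 9*T (g(h, T) = 9*(T - 3) = 9*(-3 + T) = -27 + 9*T)
g(-7, 43)*(-4) = (-27 + 9*43)*(-4) = (-27 + 387)*(-4) = 360*(-4) = -1440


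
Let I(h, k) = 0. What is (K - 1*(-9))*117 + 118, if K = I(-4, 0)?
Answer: 1171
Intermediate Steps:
K = 0
(K - 1*(-9))*117 + 118 = (0 - 1*(-9))*117 + 118 = (0 + 9)*117 + 118 = 9*117 + 118 = 1053 + 118 = 1171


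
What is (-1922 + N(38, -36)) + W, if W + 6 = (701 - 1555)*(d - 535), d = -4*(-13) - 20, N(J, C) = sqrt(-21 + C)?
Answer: 427634 + I*sqrt(57) ≈ 4.2763e+5 + 7.5498*I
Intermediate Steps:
d = 32 (d = 52 - 20 = 32)
W = 429556 (W = -6 + (701 - 1555)*(32 - 535) = -6 - 854*(-503) = -6 + 429562 = 429556)
(-1922 + N(38, -36)) + W = (-1922 + sqrt(-21 - 36)) + 429556 = (-1922 + sqrt(-57)) + 429556 = (-1922 + I*sqrt(57)) + 429556 = 427634 + I*sqrt(57)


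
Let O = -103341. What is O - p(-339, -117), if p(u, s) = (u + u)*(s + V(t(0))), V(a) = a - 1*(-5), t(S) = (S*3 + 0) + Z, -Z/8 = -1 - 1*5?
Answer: -146733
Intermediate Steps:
Z = 48 (Z = -8*(-1 - 1*5) = -8*(-1 - 5) = -8*(-6) = 48)
t(S) = 48 + 3*S (t(S) = (S*3 + 0) + 48 = (3*S + 0) + 48 = 3*S + 48 = 48 + 3*S)
V(a) = 5 + a (V(a) = a + 5 = 5 + a)
p(u, s) = 2*u*(53 + s) (p(u, s) = (u + u)*(s + (5 + (48 + 3*0))) = (2*u)*(s + (5 + (48 + 0))) = (2*u)*(s + (5 + 48)) = (2*u)*(s + 53) = (2*u)*(53 + s) = 2*u*(53 + s))
O - p(-339, -117) = -103341 - 2*(-339)*(53 - 117) = -103341 - 2*(-339)*(-64) = -103341 - 1*43392 = -103341 - 43392 = -146733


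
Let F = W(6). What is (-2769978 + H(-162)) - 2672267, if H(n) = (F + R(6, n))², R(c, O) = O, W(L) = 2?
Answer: -5416645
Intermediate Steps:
F = 2
H(n) = (2 + n)²
(-2769978 + H(-162)) - 2672267 = (-2769978 + (2 - 162)²) - 2672267 = (-2769978 + (-160)²) - 2672267 = (-2769978 + 25600) - 2672267 = -2744378 - 2672267 = -5416645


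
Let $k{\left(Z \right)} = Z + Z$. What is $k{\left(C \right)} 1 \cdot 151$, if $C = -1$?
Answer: $-302$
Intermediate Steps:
$k{\left(Z \right)} = 2 Z$
$k{\left(C \right)} 1 \cdot 151 = 2 \left(-1\right) 1 \cdot 151 = \left(-2\right) 1 \cdot 151 = \left(-2\right) 151 = -302$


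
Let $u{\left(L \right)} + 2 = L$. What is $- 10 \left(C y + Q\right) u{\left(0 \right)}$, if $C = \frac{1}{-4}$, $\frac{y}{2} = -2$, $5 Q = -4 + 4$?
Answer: $20$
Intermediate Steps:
$u{\left(L \right)} = -2 + L$
$Q = 0$ ($Q = \frac{-4 + 4}{5} = \frac{1}{5} \cdot 0 = 0$)
$y = -4$ ($y = 2 \left(-2\right) = -4$)
$C = - \frac{1}{4} \approx -0.25$
$- 10 \left(C y + Q\right) u{\left(0 \right)} = - 10 \left(\left(- \frac{1}{4}\right) \left(-4\right) + 0\right) \left(-2 + 0\right) = - 10 \left(1 + 0\right) \left(-2\right) = \left(-10\right) 1 \left(-2\right) = \left(-10\right) \left(-2\right) = 20$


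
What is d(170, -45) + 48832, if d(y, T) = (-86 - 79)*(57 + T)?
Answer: 46852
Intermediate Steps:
d(y, T) = -9405 - 165*T (d(y, T) = -165*(57 + T) = -9405 - 165*T)
d(170, -45) + 48832 = (-9405 - 165*(-45)) + 48832 = (-9405 + 7425) + 48832 = -1980 + 48832 = 46852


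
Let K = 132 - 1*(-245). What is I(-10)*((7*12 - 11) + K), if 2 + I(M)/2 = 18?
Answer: 14400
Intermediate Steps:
I(M) = 32 (I(M) = -4 + 2*18 = -4 + 36 = 32)
K = 377 (K = 132 + 245 = 377)
I(-10)*((7*12 - 11) + K) = 32*((7*12 - 11) + 377) = 32*((84 - 11) + 377) = 32*(73 + 377) = 32*450 = 14400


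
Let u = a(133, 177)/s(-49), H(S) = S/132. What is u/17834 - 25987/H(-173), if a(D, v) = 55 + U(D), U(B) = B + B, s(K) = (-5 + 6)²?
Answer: 61175740389/3085282 ≈ 19828.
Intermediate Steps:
s(K) = 1 (s(K) = 1² = 1)
U(B) = 2*B
H(S) = S/132 (H(S) = S*(1/132) = S/132)
a(D, v) = 55 + 2*D
u = 321 (u = (55 + 2*133)/1 = (55 + 266)*1 = 321*1 = 321)
u/17834 - 25987/H(-173) = 321/17834 - 25987/((1/132)*(-173)) = 321*(1/17834) - 25987/(-173/132) = 321/17834 - 25987*(-132/173) = 321/17834 + 3430284/173 = 61175740389/3085282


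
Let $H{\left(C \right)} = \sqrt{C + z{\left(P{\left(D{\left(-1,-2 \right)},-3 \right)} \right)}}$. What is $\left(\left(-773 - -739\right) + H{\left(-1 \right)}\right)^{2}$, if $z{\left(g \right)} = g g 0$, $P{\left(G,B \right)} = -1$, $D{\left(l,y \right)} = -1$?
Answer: $\left(34 - i\right)^{2} \approx 1155.0 - 68.0 i$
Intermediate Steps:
$z{\left(g \right)} = 0$ ($z{\left(g \right)} = g^{2} \cdot 0 = 0$)
$H{\left(C \right)} = \sqrt{C}$ ($H{\left(C \right)} = \sqrt{C + 0} = \sqrt{C}$)
$\left(\left(-773 - -739\right) + H{\left(-1 \right)}\right)^{2} = \left(\left(-773 - -739\right) + \sqrt{-1}\right)^{2} = \left(\left(-773 + 739\right) + i\right)^{2} = \left(-34 + i\right)^{2}$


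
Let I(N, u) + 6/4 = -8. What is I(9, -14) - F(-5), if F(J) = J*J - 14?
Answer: -41/2 ≈ -20.500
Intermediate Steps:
I(N, u) = -19/2 (I(N, u) = -3/2 - 8 = -19/2)
F(J) = -14 + J**2 (F(J) = J**2 - 14 = -14 + J**2)
I(9, -14) - F(-5) = -19/2 - (-14 + (-5)**2) = -19/2 - (-14 + 25) = -19/2 - 1*11 = -19/2 - 11 = -41/2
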